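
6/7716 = 1/1286 = 0.00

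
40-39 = 1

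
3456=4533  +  - 1077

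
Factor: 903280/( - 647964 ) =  - 225820/161991=- 2^2  *3^ ( - 2)*5^1*7^1*41^ ( - 1)*439^ ( -1) * 1613^1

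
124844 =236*529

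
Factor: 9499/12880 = 59/80 = 2^( - 4 )*5^( - 1)*59^1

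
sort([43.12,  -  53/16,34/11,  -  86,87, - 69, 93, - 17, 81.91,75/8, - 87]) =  [ - 87,  -  86, - 69, - 17,  -  53/16, 34/11,75/8, 43.12, 81.91 , 87,93]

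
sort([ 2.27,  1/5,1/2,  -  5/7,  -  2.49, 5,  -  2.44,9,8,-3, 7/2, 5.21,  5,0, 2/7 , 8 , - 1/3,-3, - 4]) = [ - 4,  -  3, - 3,-2.49,  -  2.44, - 5/7,-1/3, 0, 1/5, 2/7,1/2,2.27,7/2,  5,5 , 5.21,8,8, 9 ]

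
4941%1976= 989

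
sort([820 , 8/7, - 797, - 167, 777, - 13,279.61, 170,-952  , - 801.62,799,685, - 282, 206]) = [ - 952,-801.62,-797, - 282,-167,-13,8/7,170, 206,  279.61, 685,777 , 799,820]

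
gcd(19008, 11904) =192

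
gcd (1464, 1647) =183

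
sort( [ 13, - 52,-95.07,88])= [ - 95.07 , - 52,13,88]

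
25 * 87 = 2175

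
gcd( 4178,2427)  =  1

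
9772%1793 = 807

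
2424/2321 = 2424/2321 = 1.04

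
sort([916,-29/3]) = [  -  29/3 , 916]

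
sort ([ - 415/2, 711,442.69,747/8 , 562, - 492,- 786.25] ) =[ - 786.25,-492, - 415/2, 747/8, 442.69 , 562, 711 ]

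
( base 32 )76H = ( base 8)16321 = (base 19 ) 1185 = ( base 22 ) F57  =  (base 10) 7377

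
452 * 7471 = 3376892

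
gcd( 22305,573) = 3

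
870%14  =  2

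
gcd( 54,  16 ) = 2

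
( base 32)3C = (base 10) 108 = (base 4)1230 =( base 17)66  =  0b1101100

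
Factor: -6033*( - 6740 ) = 40662420 = 2^2*3^1*5^1*337^1* 2011^1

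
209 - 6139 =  - 5930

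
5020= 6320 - 1300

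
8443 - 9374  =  -931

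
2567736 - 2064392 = 503344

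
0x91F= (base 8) 4437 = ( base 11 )1833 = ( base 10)2335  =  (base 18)73d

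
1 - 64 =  - 63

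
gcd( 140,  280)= 140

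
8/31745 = 8/31745 = 0.00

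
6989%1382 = 79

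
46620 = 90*518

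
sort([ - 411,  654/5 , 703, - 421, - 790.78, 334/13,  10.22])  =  [- 790.78, - 421 , - 411,  10.22 , 334/13, 654/5, 703 ]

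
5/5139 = 5/5139 = 0.00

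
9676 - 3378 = 6298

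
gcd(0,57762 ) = 57762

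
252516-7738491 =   -  7485975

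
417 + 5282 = 5699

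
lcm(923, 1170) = 83070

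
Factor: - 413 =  -7^1*59^1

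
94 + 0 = 94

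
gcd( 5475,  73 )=73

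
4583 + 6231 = 10814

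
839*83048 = 69677272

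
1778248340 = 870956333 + 907292007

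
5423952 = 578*9384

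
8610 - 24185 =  - 15575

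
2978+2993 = 5971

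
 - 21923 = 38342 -60265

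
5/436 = 5/436 = 0.01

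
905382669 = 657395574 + 247987095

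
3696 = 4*924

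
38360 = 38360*1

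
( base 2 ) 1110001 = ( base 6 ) 305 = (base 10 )113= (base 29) 3q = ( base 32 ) 3h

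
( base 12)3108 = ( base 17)117F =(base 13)2576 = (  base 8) 12330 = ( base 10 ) 5336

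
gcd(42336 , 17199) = 1323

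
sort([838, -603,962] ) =[ -603,838, 962] 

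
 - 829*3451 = -2860879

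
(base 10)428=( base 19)13a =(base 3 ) 120212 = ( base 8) 654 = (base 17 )183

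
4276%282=46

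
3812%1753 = 306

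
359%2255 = 359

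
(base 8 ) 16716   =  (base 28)9ke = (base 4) 1313032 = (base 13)361c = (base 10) 7630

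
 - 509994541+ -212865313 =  - 722859854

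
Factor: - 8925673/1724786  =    -  2^( - 1 )*7^( - 1)*17^( - 1)*67^1 * 101^1*1319^1 *7247^( - 1 )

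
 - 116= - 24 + -92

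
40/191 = 40/191=0.21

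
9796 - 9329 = 467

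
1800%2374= 1800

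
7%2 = 1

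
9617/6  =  1602 + 5/6  =  1602.83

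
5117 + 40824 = 45941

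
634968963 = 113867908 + 521101055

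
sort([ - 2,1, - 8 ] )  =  [ - 8, - 2,1 ]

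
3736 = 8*467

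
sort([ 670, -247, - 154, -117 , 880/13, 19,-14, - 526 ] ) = [ - 526 , - 247 , - 154, - 117, - 14,  19, 880/13, 670] 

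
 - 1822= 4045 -5867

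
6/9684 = 1/1614 =0.00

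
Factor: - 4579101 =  - 3^2*508789^1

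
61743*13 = 802659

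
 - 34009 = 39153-73162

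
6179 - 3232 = 2947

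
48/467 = 48/467= 0.10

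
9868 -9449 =419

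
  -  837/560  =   - 2 + 283/560 = - 1.49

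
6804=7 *972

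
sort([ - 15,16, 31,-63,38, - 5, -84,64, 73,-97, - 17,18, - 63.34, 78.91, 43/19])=[  -  97, - 84,  -  63.34 ,  -  63,  -  17,  -  15,- 5, 43/19 , 16, 18,31 , 38,64 , 73,78.91 ]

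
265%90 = 85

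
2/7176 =1/3588 = 0.00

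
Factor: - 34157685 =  - 3^1*5^1*2277179^1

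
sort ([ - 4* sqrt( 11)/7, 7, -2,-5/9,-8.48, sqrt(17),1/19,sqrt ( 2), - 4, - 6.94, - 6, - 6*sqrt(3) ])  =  [ - 6*sqrt ( 3), -8.48,  -  6.94,- 6, - 4, - 2,-4 *sqrt( 11)/7,-5/9, 1/19, sqrt( 2), sqrt(17), 7 ]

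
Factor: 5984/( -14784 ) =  -17/42=- 2^( - 1)*3^( - 1)*7^ ( - 1 )* 17^1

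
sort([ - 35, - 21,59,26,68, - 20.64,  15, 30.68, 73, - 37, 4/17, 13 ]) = [ - 37, - 35, - 21 , - 20.64, 4/17,13,15,26,30.68 , 59,68,73]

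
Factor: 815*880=2^4*5^2 *11^1*163^1= 717200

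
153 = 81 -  - 72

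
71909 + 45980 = 117889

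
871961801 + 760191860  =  1632153661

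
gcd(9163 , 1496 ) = 187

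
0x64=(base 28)3g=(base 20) 50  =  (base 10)100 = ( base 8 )144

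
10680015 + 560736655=571416670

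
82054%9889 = 2942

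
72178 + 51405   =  123583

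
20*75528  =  1510560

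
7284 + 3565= 10849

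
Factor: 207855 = 3^2*5^1*31^1*149^1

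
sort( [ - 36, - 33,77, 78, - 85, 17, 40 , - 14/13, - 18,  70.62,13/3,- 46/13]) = [ - 85, -36,  -  33, - 18, - 46/13,  -  14/13, 13/3, 17,40,70.62 , 77,  78]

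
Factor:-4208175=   -  3^2*5^2*59^1*317^1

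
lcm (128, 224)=896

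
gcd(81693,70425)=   2817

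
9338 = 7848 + 1490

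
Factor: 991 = 991^1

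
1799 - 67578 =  - 65779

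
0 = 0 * ( - 72 )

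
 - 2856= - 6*476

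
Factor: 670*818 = 2^2*5^1*67^1*409^1 = 548060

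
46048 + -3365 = 42683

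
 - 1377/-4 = 344  +  1/4= 344.25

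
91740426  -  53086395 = 38654031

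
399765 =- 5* ( -79953)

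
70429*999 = 70358571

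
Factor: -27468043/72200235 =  - 3^( - 1)*5^( -1)*1039^1 * 26437^1 * 4813349^( - 1)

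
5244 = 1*5244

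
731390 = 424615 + 306775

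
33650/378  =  89 + 4/189=   89.02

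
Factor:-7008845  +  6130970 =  - 3^1 * 5^3*2341^1 = -877875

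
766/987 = 766/987 = 0.78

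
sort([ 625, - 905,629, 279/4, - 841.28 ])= [ - 905, - 841.28, 279/4,625,629]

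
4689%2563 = 2126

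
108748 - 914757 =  - 806009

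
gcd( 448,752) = 16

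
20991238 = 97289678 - 76298440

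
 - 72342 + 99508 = 27166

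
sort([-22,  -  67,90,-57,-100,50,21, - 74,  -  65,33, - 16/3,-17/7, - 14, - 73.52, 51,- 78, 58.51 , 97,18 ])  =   [- 100,  -  78,-74, - 73.52,-67 , - 65,-57,-22, - 14, - 16/3, - 17/7,18,21,33,50 , 51,58.51,90,97]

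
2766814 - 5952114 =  - 3185300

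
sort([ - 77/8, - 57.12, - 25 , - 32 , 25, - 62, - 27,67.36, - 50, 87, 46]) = [ - 62, - 57.12, - 50, - 32 , - 27, - 25,-77/8, 25,46, 67.36,87] 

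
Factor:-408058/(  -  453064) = 204029/226532 = 2^( -2 )* 7^1 * 29147^1*56633^(-1)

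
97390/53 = 97390/53 = 1837.55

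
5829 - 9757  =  -3928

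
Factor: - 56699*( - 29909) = 11^1*31^2 * 59^1*2719^1 = 1695810391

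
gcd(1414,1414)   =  1414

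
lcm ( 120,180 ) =360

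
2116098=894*2367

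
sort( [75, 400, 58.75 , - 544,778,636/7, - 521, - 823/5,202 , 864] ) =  [ - 544, - 521, - 823/5, 58.75, 75,636/7, 202,400,778, 864]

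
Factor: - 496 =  - 2^4*31^1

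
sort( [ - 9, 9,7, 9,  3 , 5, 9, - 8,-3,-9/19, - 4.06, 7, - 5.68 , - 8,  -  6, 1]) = [ - 9, - 8,  -  8, - 6, - 5.68, - 4.06, - 3, - 9/19, 1, 3, 5,7, 7 , 9, 9 , 9 ] 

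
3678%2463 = 1215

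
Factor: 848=2^4*53^1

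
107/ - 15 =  - 8 + 13/15  =  - 7.13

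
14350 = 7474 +6876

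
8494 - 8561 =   -  67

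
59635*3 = 178905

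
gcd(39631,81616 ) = 1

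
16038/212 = 8019/106 = 75.65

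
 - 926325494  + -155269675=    -1081595169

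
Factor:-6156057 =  -3^1 * 17^1*19^1*6353^1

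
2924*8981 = 26260444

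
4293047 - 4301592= - 8545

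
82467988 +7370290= 89838278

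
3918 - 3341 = 577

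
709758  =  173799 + 535959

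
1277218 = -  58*( - 22021 ) 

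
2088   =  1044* 2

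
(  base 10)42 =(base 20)22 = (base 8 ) 52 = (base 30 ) 1C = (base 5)132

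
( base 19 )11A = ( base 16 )186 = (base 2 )110000110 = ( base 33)BR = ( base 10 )390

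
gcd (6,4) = 2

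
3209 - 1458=1751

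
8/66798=4/33399 = 0.00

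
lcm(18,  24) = 72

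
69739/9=69739/9= 7748.78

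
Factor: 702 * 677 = 2^1*3^3 * 13^1*677^1 = 475254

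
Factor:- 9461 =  - 9461^1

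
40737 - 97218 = - 56481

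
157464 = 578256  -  420792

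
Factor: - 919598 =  - 2^1*17^2 * 37^1*43^1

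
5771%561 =161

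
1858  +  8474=10332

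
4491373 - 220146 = 4271227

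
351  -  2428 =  - 2077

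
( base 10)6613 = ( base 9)10057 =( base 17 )15F0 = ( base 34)5oh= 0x19D5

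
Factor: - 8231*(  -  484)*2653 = 10569032012=2^2*7^1 * 11^2*379^1*8231^1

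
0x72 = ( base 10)114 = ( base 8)162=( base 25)4E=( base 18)66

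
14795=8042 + 6753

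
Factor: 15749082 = 2^1*3^2*131^1 * 6679^1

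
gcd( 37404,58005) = 9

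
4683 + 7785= 12468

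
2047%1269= 778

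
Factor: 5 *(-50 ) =- 250=- 2^1*5^3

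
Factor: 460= 2^2*5^1*23^1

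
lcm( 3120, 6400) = 249600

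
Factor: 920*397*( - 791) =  - 2^3*5^1 * 7^1*23^1*113^1* 397^1=- 288904840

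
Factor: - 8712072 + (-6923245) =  - 15635317^1 = -15635317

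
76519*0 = 0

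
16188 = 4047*4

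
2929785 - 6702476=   -  3772691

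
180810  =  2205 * 82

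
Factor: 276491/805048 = 2^ (-3 ) * 103^ (- 1)*  283^1 = 283/824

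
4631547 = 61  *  75927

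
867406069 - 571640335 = 295765734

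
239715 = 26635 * 9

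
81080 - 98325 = - 17245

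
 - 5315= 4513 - 9828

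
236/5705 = 236/5705 = 0.04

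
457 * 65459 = 29914763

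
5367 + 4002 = 9369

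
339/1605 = 113/535 = 0.21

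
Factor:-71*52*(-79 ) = 2^2 * 13^1*71^1 * 79^1 = 291668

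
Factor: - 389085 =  - 3^1*5^1*25939^1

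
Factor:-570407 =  - 570407^1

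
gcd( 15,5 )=5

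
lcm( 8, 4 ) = 8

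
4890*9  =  44010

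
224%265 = 224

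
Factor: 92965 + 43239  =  136204 = 2^2*17^1*2003^1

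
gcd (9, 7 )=1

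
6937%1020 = 817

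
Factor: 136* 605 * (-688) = - 56608640=- 2^7*5^1*11^2*17^1*43^1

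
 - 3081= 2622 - 5703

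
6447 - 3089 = 3358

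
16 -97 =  - 81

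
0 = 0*3171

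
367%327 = 40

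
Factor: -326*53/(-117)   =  2^1*3^( - 2)*13^(  -  1 )*53^1*163^1 = 17278/117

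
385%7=0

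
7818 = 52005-44187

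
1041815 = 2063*505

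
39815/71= 560  +  55/71 =560.77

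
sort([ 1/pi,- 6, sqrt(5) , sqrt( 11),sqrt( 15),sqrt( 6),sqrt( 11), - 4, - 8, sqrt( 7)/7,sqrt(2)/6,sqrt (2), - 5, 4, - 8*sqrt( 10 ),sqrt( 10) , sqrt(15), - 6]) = [ - 8*sqrt(10), - 8, - 6  , - 6, - 5, - 4  ,  sqrt( 2)/6,1/pi,sqrt(7) /7,sqrt(2 ) , sqrt( 5 ), sqrt (6),sqrt(10 ),sqrt( 11),sqrt( 11), sqrt( 15),  sqrt( 15),4]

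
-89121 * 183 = -16309143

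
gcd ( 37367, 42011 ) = 43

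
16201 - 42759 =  -26558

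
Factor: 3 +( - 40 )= - 37=-37^1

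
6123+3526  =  9649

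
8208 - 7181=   1027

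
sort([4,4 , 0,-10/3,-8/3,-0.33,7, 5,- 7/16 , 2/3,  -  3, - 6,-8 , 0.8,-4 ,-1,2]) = [ - 8,  -  6,  -  4 ,-10/3, - 3,  -  8/3, - 1,-7/16,-0.33, 0, 2/3,0.8 , 2, 4,4,5,7]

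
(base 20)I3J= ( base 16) 1C6F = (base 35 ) 5wy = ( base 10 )7279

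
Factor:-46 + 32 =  -14= - 2^1*7^1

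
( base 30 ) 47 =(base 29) 4B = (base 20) 67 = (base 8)177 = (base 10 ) 127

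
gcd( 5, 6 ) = 1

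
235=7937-7702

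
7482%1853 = 70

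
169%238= 169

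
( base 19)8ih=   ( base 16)caf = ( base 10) 3247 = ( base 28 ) 43r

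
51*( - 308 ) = - 15708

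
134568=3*44856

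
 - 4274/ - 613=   6  +  596/613 = 6.97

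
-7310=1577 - 8887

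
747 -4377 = -3630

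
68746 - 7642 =61104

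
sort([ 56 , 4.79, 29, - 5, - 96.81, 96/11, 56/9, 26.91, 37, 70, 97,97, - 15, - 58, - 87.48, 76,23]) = [ - 96.81, - 87.48, - 58, - 15, - 5, 4.79,56/9,96/11, 23, 26.91, 29, 37, 56, 70, 76,97, 97]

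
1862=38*49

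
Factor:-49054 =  - 2^1 * 24527^1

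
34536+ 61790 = 96326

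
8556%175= 156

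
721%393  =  328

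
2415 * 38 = 91770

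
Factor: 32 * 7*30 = 6720 = 2^6*3^1 * 5^1 * 7^1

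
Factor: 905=5^1*181^1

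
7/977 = 7/977=0.01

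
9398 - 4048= 5350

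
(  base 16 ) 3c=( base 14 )44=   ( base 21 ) 2I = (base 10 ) 60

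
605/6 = 100 + 5/6 = 100.83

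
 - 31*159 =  - 4929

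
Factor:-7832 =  - 2^3*11^1 * 89^1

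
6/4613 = 6/4613 = 0.00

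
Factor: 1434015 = 3^2* 5^1 * 11^1 *2897^1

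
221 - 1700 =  - 1479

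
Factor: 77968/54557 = 2^4*11^1*89^ (-1 ) * 443^1*613^(-1)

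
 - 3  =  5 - 8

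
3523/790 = 4 + 363/790 = 4.46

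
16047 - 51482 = -35435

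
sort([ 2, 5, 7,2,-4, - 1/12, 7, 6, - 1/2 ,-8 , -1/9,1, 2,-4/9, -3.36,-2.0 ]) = [-8, - 4,-3.36, - 2.0, - 1/2, - 4/9,- 1/9, -1/12,1, 2, 2,2, 5, 6,  7,7]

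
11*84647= 931117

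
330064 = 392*842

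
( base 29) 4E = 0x82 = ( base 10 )130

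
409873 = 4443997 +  - 4034124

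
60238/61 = 987 + 31/61= 987.51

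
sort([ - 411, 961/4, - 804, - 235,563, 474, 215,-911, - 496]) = [-911, - 804 , - 496, - 411, - 235, 215, 961/4, 474, 563]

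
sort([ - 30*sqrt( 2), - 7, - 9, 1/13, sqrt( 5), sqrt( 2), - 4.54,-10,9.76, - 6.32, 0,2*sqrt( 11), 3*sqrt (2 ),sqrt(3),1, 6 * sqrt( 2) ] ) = [ - 30*sqrt ( 2), - 10, - 9,  -  7, - 6.32 , - 4.54 , 0, 1/13,1, sqrt(2), sqrt( 3),sqrt( 5), 3*sqrt(2 ), 2*sqrt( 11), 6*sqrt(2 ),9.76]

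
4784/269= 17 + 211/269= 17.78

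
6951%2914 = 1123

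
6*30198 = 181188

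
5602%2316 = 970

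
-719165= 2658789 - 3377954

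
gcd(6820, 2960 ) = 20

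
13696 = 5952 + 7744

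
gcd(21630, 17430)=210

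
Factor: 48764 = 2^2 * 73^1*167^1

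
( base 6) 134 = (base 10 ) 58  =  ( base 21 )2g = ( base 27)24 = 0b111010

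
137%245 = 137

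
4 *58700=234800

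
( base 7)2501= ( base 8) 1644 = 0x3A4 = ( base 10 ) 932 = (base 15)422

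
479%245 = 234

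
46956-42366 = 4590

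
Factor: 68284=2^2*43^1*397^1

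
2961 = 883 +2078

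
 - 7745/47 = -165 + 10/47 =- 164.79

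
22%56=22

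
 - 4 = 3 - 7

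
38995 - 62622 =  - 23627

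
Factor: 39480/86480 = 21/46 = 2^(  -  1)* 3^1*7^1 * 23^( - 1) 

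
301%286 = 15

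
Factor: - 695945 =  - 5^1*181^1*769^1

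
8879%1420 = 359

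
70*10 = 700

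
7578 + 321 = 7899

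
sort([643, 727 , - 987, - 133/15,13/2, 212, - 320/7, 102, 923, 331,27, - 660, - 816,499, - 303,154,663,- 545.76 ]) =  [ - 987, - 816, - 660 , - 545.76, - 303, - 320/7,-133/15,13/2,27,102, 154, 212,331,499 , 643, 663,727, 923]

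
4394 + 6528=10922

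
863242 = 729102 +134140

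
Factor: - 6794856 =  - 2^3 * 3^2*19^1 *4967^1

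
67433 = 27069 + 40364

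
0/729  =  0 = 0.00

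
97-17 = 80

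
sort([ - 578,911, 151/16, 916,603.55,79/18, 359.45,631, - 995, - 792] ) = [ - 995, - 792,-578,79/18,151/16,359.45, 603.55 , 631, 911,916]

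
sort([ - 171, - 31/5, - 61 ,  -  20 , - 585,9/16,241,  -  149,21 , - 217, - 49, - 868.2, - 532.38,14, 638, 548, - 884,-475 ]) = [- 884, - 868.2 ,-585, - 532.38,  -  475, - 217,-171,  -  149, - 61,-49,  -  20, - 31/5,9/16,  14,21,241, 548,638 ]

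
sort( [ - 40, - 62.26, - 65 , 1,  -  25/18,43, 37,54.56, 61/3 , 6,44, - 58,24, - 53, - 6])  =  [ - 65, - 62.26, - 58,  -  53, - 40, - 6, - 25/18,  1,  6, 61/3,24,37,43, 44,54.56 ] 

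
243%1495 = 243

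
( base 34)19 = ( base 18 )27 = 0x2b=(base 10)43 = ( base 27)1g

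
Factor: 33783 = 3^1*11261^1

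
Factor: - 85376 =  - 2^7*23^1*29^1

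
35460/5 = 7092 = 7092.00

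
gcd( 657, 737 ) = 1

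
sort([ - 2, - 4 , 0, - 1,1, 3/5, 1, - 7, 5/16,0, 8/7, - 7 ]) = [  -  7, - 7,  -  4, - 2 , - 1, 0 , 0, 5/16, 3/5 , 1 , 1,8/7] 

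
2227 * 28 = 62356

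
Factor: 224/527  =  2^5*7^1*17^ (  -  1 ) * 31^( - 1 )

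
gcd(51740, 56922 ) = 2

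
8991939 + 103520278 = 112512217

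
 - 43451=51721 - 95172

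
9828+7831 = 17659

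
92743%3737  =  3055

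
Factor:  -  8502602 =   -  2^1*73^1*58237^1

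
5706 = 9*634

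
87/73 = 87/73 = 1.19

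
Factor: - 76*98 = - 2^3*7^2*19^1 = -  7448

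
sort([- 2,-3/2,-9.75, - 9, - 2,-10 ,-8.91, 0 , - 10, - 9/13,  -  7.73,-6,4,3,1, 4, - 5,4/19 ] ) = [-10, -10,  -  9.75 , - 9, -8.91,  -  7.73,-6, - 5,  -  2,-2 ,  -  3/2, - 9/13 , 0 , 4/19,1, 3, 4, 4 ] 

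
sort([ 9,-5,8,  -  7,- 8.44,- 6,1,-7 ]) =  [ - 8.44, - 7,-7,  -  6, - 5,1, 8, 9]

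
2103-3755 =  - 1652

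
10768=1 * 10768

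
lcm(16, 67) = 1072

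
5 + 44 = 49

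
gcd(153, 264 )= 3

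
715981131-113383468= 602597663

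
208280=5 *41656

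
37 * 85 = 3145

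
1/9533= 1/9533 = 0.00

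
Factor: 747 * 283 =3^2 * 83^1 * 283^1 = 211401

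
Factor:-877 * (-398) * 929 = 2^1 * 199^1*877^1*929^1 = 324263734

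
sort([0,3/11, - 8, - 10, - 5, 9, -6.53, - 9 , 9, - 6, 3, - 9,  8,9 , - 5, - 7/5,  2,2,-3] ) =[-10, - 9 , - 9,  -  8, -6.53, - 6, - 5, - 5, - 3 , - 7/5,0,3/11,2,2,3, 8,9 , 9,9]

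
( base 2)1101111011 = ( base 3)1020000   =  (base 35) pg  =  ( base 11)740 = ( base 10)891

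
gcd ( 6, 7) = 1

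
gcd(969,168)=3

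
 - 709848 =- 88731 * 8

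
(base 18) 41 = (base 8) 111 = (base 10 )73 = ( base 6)201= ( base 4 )1021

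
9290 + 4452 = 13742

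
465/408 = 1+19/136=1.14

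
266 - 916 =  - 650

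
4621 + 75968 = 80589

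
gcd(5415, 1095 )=15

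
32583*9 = 293247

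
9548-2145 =7403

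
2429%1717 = 712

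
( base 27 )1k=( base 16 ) 2f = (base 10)47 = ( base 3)1202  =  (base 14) 35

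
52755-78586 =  - 25831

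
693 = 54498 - 53805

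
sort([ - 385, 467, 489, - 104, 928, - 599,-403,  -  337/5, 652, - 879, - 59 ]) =[ - 879 , - 599, - 403, - 385,-104, - 337/5, - 59,467,489, 652, 928 ] 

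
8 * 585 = 4680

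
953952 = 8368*114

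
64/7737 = 64/7737 = 0.01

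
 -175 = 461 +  - 636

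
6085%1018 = 995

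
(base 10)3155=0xc53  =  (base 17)AFA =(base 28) 40j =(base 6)22335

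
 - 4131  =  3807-7938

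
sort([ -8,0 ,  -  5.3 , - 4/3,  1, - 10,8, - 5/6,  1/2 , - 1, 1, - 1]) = [ - 10, - 8, - 5.3, - 4/3 ,-1,-1,-5/6,0, 1/2, 1, 1, 8]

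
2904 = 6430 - 3526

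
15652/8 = 3913/2 = 1956.50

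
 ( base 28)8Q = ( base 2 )11111010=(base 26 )9g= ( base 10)250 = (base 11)208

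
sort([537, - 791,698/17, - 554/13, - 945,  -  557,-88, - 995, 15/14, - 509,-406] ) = [ - 995,-945, - 791,-557, - 509,-406,-88,-554/13,15/14,698/17, 537 ]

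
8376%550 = 126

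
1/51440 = 1/51440  =  0.00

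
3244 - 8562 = - 5318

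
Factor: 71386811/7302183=3^(-1 )*7^ ( - 1)*179^1 * 3907^( - 1) * 4481^1 = 802099/82047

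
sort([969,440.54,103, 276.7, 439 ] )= [103,276.7,439,440.54, 969 ] 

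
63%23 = 17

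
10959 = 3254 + 7705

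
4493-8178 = -3685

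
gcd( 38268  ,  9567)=9567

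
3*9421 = 28263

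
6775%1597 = 387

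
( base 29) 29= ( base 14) 4b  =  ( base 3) 2111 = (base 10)67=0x43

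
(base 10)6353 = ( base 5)200403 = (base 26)9a9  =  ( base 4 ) 1203101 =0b1100011010001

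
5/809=5/809= 0.01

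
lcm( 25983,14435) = 129915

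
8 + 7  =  15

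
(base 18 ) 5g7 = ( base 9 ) 2557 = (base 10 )1915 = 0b11101111011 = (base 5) 30130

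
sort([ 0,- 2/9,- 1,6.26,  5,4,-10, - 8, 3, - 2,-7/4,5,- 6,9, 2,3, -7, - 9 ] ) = [ - 10, - 9, -8, - 7, - 6,-2, - 7/4, - 1, - 2/9 , 0, 2, 3,3,4,5, 5, 6.26,9]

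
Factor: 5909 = 19^1*311^1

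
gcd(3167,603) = 1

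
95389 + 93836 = 189225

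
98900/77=1284 + 32/77 = 1284.42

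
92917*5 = 464585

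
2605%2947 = 2605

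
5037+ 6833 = 11870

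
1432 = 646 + 786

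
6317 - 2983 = 3334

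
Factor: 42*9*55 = 20790 = 2^1 * 3^3*5^1*7^1*11^1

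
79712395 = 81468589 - 1756194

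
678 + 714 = 1392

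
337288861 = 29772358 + 307516503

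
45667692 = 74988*609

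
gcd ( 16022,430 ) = 2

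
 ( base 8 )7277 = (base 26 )5f5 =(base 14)1539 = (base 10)3775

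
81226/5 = 81226/5 = 16245.20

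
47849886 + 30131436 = 77981322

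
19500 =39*500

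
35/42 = 5/6 = 0.83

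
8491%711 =670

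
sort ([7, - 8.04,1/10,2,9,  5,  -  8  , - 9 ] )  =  [  -  9, - 8.04, - 8,1/10,2,  5 , 7,  9]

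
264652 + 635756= 900408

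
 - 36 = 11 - 47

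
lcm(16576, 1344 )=49728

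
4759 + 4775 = 9534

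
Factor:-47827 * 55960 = -2^3 * 5^1*13^2*283^1 * 1399^1 = - 2676398920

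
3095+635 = 3730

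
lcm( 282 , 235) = 1410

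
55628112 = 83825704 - 28197592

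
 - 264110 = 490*(-539)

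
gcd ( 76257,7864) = 1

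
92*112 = 10304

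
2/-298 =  - 1 + 148/149  =  -0.01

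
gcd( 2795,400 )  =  5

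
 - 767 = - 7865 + 7098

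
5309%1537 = 698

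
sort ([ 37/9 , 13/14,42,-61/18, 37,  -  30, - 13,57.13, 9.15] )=[ - 30,  -  13,  -  61/18,13/14,37/9,9.15 , 37,42,57.13] 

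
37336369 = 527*70847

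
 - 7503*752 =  - 5642256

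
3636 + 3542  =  7178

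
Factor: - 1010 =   -  2^1*5^1*101^1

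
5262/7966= 2631/3983= 0.66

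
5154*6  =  30924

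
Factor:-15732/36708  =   - 3^1*7^(-1) = -3/7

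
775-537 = 238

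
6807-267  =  6540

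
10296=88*117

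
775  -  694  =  81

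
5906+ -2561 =3345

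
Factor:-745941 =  - 3^1*7^1 * 35521^1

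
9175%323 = 131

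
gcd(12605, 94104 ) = 1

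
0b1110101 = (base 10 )117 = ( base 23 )52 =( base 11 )a7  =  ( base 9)140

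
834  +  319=1153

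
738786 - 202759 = 536027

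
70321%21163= 6832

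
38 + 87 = 125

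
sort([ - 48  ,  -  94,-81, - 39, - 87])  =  [ - 94,- 87,-81, - 48,- 39]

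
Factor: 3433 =3433^1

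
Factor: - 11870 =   -  2^1*5^1*1187^1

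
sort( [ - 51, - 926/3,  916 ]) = [-926/3,-51,916 ]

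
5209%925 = 584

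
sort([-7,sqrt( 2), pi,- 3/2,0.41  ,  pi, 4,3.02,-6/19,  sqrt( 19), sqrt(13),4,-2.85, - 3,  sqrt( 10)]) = [ - 7 ,- 3,- 2.85,-3/2,-6/19 , 0.41,sqrt( 2) , 3.02, pi,  pi,sqrt(10),sqrt ( 13 ),  4,  4,sqrt( 19 ) ] 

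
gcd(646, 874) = 38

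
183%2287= 183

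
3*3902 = 11706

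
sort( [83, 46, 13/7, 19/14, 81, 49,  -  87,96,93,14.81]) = [ - 87,19/14, 13/7,14.81,46, 49, 81, 83, 93, 96 ] 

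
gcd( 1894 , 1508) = 2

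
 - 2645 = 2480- 5125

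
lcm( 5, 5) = 5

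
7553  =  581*13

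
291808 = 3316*88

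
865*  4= 3460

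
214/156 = 107/78=1.37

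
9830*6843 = 67266690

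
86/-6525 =  -  1 + 6439/6525= - 0.01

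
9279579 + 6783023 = 16062602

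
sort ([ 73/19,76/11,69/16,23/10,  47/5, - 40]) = [ - 40,23/10, 73/19,69/16,76/11,47/5]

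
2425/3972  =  2425/3972 = 0.61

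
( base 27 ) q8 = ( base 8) 1306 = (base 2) 1011000110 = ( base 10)710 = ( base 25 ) 13A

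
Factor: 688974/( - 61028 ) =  - 2^ (-1 )*3^1*11^1*13^1 *19^( - 1)= - 429/38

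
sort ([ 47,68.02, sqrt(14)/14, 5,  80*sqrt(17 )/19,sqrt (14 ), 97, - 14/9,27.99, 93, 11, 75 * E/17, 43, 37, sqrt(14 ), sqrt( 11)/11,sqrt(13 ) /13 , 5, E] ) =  [ - 14/9, sqrt (14 )/14, sqrt( 13)/13, sqrt( 11) /11,E,sqrt( 14 ), sqrt(14),5,5, 11, 75*E/17, 80 * sqrt(17 ) /19, 27.99,37, 43, 47,68.02,93,97] 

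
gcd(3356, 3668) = 4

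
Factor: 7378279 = 31^1*238009^1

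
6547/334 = 6547/334  =  19.60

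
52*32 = 1664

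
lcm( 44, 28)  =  308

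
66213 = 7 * 9459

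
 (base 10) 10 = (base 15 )a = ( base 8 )12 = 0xA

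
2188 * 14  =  30632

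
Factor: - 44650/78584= - 25/44 = -2^(- 2 )*5^2*11^(-1)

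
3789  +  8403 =12192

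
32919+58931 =91850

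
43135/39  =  1106 + 1/39 = 1106.03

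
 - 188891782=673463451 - 862355233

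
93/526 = 93/526 =0.18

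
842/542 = 421/271= 1.55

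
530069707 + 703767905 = 1233837612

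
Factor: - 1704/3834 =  - 4/9 = - 2^2*3^( - 2) 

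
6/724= 3/362=   0.01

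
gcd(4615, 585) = 65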